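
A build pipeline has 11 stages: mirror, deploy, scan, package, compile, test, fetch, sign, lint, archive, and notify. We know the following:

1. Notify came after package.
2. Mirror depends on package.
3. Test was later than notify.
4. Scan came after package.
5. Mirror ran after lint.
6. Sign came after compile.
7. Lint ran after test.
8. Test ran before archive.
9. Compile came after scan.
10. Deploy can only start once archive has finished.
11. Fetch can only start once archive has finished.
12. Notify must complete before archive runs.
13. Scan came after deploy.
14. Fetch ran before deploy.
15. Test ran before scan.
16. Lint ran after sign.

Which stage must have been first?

Package has a chain of constraints placing it before every other stage, so package must be first.

package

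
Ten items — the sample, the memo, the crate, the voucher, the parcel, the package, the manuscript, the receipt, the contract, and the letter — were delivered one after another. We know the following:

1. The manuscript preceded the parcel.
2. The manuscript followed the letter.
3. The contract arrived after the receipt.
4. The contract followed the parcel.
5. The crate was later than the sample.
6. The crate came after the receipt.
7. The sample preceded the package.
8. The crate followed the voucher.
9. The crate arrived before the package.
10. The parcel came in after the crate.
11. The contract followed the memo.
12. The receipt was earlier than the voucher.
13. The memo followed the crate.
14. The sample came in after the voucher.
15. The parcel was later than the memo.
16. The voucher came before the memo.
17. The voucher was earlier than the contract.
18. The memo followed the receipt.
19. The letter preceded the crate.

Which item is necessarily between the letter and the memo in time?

the crate

Tracing the constraints gives the letter → the crate → the memo, so the crate sits after the letter and before the memo.
No other item is forced both after the letter and before the memo.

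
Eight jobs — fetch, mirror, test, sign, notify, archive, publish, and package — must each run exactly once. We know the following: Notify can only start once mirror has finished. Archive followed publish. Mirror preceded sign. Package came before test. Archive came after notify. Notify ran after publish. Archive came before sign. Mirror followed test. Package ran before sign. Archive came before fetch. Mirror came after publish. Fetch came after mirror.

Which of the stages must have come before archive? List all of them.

Directly stated before archive: notify and publish.
Mirror reaches archive via mirror → notify → archive.
Package reaches archive via package → test → mirror → notify → archive.
Test reaches archive via test → mirror → notify → archive.

mirror, notify, package, publish, test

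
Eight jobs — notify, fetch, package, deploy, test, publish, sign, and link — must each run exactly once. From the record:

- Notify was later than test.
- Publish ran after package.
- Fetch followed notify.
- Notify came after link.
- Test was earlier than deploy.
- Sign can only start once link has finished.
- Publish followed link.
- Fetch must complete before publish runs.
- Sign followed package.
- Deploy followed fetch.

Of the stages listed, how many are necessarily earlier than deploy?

4

Directly stated before deploy: fetch and test.
Link reaches deploy via link → notify → fetch → deploy.
Notify reaches deploy via notify → fetch → deploy.
That's fetch, link, notify, and test — 4 in all.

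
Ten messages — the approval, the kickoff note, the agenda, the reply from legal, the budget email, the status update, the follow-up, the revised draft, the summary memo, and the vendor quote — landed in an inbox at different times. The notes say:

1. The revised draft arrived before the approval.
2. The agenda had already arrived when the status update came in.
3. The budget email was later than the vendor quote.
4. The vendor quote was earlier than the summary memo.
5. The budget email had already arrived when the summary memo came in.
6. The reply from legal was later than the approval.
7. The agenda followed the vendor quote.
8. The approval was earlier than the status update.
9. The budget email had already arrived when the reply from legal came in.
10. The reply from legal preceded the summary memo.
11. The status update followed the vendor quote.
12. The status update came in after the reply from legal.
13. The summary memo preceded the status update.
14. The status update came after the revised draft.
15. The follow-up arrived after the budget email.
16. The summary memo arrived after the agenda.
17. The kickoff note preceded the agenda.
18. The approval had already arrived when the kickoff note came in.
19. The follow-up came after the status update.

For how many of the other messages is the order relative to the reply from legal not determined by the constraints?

Forced before the reply from legal: the approval, the budget email, the revised draft, and the vendor quote; forced after the reply from legal: the follow-up, the status update, and the summary memo.
That leaves the agenda and the kickoff note with no forced order relative to the reply from legal — 2.

2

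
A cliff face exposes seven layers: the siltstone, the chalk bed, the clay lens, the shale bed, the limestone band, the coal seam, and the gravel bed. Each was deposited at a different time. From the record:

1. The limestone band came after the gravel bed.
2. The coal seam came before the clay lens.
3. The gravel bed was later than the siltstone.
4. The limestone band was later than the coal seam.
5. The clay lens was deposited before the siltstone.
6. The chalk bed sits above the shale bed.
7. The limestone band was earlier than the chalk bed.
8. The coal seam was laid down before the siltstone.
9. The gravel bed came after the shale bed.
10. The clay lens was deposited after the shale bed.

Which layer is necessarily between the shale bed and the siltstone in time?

Tracing the constraints gives the shale bed → the clay lens → the siltstone, so the clay lens sits after the shale bed and before the siltstone.
No other layer is forced both after the shale bed and before the siltstone.

the clay lens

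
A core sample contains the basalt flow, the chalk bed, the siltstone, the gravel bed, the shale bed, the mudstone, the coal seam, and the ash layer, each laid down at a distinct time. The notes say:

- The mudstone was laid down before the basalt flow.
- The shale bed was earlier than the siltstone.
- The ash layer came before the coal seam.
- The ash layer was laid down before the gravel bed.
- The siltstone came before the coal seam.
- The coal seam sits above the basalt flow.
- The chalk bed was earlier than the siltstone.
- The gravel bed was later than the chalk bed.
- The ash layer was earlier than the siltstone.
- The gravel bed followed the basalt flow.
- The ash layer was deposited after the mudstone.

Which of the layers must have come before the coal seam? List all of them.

Directly stated before the coal seam: the ash layer, the basalt flow, and the siltstone.
The chalk bed reaches the coal seam via the chalk bed → the siltstone → the coal seam.
The mudstone reaches the coal seam via the mudstone → the basalt flow → the coal seam.
The shale bed reaches the coal seam via the shale bed → the siltstone → the coal seam.

the ash layer, the basalt flow, the chalk bed, the mudstone, the shale bed, the siltstone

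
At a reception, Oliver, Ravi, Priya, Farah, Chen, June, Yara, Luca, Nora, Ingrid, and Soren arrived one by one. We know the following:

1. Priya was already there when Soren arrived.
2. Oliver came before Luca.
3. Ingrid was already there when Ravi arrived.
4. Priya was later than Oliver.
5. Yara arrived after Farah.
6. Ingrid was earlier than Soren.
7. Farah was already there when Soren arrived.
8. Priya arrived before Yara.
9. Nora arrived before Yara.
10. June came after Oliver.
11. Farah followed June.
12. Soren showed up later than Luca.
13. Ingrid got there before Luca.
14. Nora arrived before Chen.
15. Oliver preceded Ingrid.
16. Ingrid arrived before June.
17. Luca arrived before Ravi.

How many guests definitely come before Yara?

Directly stated before Yara: Farah, Nora, and Priya.
Ingrid reaches Yara via Ingrid → June → Farah → Yara.
June reaches Yara via June → Farah → Yara.
Oliver reaches Yara via Oliver → Priya → Yara.
That's Farah, Ingrid, June, Nora, Oliver, and Priya — 6 in all.

6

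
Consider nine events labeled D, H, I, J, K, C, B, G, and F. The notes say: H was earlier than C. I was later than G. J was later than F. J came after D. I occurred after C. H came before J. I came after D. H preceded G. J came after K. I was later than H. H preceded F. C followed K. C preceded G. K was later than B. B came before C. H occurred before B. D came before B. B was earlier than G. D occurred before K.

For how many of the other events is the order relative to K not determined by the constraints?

Forced before K: B, D, and H; forced after K: C, G, I, and J.
That leaves F with no forced order relative to K — 1.

1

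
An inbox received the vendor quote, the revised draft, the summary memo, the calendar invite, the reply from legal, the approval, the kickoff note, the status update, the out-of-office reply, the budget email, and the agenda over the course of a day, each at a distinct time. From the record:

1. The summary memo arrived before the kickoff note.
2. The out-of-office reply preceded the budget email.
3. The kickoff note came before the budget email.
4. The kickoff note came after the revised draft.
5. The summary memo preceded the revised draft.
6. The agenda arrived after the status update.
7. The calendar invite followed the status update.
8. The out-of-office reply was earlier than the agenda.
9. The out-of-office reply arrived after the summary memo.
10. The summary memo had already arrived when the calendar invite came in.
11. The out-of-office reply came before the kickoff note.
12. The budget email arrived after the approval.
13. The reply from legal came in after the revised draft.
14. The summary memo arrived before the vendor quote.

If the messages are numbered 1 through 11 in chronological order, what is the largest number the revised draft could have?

The revised draft must come before the budget email, the kickoff note, and the reply from legal — 3 messages forced after it.
Everything else can be placed before the revised draft in some valid order, so the revised draft can sit as late as position 11 − 3 = 8.

8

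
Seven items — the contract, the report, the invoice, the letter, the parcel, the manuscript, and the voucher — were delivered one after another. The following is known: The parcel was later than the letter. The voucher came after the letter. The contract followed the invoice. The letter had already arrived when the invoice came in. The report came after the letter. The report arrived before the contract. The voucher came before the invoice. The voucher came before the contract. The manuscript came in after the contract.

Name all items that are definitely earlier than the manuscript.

Directly stated before the manuscript: the contract.
The invoice reaches the manuscript via the invoice → the contract → the manuscript.
The letter reaches the manuscript via the letter → the voucher → the contract → the manuscript.
The report reaches the manuscript via the report → the contract → the manuscript.
Likewise the voucher reaches the manuscript by chaining the stated constraints.
No chain forces the parcel ahead of the manuscript.

the contract, the invoice, the letter, the report, the voucher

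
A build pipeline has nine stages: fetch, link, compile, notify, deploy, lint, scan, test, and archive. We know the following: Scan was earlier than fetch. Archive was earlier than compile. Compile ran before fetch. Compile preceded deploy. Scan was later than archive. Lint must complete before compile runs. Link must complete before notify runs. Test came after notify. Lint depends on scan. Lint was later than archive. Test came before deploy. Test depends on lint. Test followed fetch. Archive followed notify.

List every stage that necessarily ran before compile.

Directly stated before compile: archive and lint.
Link reaches compile via link → notify → archive → compile.
Notify reaches compile via notify → archive → compile.
Scan reaches compile via scan → lint → compile.
No chain forces fetch (or any of the others) ahead of compile.

archive, link, lint, notify, scan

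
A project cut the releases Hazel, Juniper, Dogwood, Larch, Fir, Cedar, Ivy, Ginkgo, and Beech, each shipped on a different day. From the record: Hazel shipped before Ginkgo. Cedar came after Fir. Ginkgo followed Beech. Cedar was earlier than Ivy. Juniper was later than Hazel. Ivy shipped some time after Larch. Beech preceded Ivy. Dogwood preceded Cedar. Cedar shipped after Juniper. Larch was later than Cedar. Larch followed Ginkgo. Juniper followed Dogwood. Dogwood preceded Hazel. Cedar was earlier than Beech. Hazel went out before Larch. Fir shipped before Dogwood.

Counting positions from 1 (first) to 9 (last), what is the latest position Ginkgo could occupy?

Ginkgo must come before Ivy and Larch — 2 releases forced after it.
Everything else can be placed before Ginkgo in some valid order, so Ginkgo can sit as late as position 9 − 2 = 7.

7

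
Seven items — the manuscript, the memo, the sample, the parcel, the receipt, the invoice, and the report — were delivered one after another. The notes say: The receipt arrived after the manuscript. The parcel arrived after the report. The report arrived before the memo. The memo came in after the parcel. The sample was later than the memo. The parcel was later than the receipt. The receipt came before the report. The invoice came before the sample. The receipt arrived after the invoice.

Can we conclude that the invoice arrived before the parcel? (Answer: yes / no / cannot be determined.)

Chain the constraints: the invoice → the receipt → the parcel. Each link is directly stated, so the invoice comes before the parcel.

yes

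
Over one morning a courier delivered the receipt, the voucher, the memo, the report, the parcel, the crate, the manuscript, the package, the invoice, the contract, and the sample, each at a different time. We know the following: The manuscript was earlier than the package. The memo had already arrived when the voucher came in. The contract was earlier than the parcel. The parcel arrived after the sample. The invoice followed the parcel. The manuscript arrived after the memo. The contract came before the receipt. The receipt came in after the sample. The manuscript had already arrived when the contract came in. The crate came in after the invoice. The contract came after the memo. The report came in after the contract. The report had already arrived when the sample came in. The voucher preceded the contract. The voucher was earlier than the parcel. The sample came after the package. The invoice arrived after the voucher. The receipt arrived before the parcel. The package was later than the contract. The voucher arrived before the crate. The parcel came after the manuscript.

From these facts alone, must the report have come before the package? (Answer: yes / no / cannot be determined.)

No chain of stated constraints runs from the report to the package, and none runs from the package to the report either.
So the relative order of the report and the package is not fixed by the given facts.

cannot be determined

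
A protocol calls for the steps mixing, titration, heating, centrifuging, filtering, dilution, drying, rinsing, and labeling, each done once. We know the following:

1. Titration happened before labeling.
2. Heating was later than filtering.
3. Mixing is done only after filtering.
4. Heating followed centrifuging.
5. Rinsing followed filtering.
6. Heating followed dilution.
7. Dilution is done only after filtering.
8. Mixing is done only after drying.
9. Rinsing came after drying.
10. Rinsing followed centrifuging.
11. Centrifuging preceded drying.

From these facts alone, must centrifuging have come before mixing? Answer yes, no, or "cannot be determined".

yes

Chain the constraints: centrifuging → drying → mixing. Each link is directly stated, so centrifuging comes before mixing.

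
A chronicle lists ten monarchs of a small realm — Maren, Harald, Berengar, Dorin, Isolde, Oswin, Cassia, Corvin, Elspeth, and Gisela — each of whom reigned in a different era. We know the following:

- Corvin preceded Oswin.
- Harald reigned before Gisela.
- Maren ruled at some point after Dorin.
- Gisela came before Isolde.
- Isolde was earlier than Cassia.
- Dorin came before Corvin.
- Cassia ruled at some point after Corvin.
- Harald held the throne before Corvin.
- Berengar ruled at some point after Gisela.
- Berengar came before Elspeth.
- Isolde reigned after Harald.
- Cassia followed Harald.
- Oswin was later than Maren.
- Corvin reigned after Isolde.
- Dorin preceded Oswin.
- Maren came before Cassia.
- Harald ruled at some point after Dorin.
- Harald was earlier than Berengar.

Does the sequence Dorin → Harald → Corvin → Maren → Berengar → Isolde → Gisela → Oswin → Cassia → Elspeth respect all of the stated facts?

The constraints require Isolde before Corvin, but in the proposed sequence Corvin appears ahead of Isolde. That one violation is enough.

no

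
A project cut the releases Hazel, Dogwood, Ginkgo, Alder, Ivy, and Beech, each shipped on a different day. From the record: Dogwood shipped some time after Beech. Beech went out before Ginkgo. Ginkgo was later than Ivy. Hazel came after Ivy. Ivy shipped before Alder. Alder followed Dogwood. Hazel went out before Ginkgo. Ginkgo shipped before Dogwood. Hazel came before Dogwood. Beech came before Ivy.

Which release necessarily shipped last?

Every other release has a chain of constraints placing it before Alder, so Alder is last.

Alder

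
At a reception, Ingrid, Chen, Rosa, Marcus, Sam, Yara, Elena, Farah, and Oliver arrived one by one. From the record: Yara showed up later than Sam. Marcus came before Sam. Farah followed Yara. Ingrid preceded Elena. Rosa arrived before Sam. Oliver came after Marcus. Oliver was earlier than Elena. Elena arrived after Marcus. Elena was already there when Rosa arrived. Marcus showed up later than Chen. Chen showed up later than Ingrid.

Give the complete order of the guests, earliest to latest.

Ingrid, Chen, Marcus, Oliver, Elena, Rosa, Sam, Yara, Farah

The constraints fix every adjacent pair, so only one ordering works:
Ingrid → Chen → Marcus → Oliver → Elena → Rosa → Sam → Yara → Farah.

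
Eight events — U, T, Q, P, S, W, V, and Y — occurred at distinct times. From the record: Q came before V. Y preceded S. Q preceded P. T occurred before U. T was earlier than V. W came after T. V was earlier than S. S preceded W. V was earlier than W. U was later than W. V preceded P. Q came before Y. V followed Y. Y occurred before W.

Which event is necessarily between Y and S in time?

V

Tracing the constraints gives Y → V → S, so V sits after Y and before S.
No other event is forced both after Y and before S.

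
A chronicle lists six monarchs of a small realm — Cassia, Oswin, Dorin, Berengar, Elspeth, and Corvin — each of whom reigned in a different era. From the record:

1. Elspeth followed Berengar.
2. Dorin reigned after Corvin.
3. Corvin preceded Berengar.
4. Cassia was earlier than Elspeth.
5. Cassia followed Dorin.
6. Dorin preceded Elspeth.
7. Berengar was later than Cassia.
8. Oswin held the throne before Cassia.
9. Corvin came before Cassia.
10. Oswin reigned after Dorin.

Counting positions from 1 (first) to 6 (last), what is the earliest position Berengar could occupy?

5

Cassia, Corvin, Dorin, and Oswin must all come before Berengar — 4 forced predecessors.
Nothing else is forced ahead of Berengar, so their earliest slot is position 4 + 1 = 5.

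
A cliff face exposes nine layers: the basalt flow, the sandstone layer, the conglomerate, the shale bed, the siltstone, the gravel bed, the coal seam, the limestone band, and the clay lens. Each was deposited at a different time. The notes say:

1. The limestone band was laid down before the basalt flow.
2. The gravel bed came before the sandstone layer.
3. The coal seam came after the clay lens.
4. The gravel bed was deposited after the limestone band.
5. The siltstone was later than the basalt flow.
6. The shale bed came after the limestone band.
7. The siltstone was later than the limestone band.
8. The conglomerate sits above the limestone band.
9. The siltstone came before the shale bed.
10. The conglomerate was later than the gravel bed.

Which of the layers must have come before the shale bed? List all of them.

the basalt flow, the limestone band, the siltstone

Directly stated before the shale bed: the limestone band and the siltstone.
The basalt flow reaches the shale bed via the basalt flow → the siltstone → the shale bed.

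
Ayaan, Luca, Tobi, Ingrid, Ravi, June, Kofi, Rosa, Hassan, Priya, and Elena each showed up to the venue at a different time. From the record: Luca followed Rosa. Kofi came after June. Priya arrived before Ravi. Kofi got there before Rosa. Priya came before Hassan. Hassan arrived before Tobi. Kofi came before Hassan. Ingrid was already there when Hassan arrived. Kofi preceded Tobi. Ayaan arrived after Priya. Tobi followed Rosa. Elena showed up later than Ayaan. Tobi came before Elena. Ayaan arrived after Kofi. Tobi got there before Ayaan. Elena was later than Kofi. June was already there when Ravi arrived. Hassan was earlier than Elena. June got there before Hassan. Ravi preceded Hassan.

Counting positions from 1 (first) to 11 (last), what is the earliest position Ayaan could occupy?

Hassan, Ingrid, June, Kofi, Priya, Ravi, Rosa, and Tobi must all come before Ayaan — 8 forced predecessors.
Nothing else is forced ahead of Ayaan, so their earliest slot is position 8 + 1 = 9.

9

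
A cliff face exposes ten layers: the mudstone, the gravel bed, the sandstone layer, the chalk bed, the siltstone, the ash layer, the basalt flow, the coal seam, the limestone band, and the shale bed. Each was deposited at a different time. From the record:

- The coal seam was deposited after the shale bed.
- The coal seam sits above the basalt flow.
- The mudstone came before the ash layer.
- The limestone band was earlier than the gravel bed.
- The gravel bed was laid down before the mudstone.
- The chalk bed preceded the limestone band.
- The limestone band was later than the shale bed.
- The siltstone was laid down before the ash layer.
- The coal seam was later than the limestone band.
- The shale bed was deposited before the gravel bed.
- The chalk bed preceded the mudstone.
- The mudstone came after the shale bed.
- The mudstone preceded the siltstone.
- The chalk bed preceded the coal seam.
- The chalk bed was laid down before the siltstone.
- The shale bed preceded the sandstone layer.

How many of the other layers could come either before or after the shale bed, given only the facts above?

2

Forced after the shale bed: the ash layer, the coal seam, the gravel bed, the limestone band, the mudstone, the sandstone layer, and the siltstone.
That leaves the basalt flow and the chalk bed with no forced order relative to the shale bed — 2.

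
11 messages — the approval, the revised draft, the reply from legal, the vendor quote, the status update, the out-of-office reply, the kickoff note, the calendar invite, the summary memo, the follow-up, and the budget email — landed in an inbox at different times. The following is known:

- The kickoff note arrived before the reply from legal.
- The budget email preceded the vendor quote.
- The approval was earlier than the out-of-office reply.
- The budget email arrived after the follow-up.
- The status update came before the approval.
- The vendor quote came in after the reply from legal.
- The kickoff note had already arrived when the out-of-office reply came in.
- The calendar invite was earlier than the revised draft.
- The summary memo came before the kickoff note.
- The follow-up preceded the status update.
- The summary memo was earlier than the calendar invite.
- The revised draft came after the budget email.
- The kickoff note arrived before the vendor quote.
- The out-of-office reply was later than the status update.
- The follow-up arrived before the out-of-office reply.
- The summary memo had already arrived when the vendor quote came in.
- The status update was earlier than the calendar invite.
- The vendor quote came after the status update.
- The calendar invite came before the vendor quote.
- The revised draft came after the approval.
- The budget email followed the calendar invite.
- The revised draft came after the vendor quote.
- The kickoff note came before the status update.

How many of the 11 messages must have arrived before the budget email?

5

Directly stated before the budget email: the calendar invite and the follow-up.
The kickoff note reaches the budget email via the kickoff note → the status update → the calendar invite → the budget email.
The status update reaches the budget email via the status update → the calendar invite → the budget email.
The summary memo reaches the budget email via the summary memo → the calendar invite → the budget email.
That's the calendar invite, the follow-up, the kickoff note, the status update, and the summary memo — 5 in all.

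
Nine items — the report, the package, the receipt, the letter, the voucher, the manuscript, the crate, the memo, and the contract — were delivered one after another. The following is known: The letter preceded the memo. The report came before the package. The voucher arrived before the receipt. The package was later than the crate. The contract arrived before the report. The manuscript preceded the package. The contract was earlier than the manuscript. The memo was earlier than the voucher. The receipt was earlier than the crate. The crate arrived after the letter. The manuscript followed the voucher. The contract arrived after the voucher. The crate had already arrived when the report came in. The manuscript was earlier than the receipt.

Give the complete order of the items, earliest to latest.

the letter, the memo, the voucher, the contract, the manuscript, the receipt, the crate, the report, the package

The constraints fix every adjacent pair, so only one ordering works:
the letter → the memo → the voucher → the contract → the manuscript → the receipt → the crate → the report → the package.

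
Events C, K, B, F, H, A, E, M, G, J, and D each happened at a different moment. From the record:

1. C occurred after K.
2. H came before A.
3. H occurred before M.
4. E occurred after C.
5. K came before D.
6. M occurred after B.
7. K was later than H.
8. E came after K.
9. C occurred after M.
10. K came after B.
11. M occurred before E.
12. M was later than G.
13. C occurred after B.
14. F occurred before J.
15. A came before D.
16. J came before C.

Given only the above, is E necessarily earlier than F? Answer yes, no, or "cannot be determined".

no

Tracing the constraints gives F → J → C → E, so F must come before E.
That means E cannot be before F.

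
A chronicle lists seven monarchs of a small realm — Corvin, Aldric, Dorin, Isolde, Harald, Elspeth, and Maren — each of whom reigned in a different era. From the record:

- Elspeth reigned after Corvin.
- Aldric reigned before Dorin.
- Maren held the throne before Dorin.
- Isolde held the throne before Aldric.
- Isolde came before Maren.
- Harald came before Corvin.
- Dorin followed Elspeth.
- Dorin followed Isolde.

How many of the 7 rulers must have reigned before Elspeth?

Directly stated before Elspeth: Corvin.
Harald reaches Elspeth via Harald → Corvin → Elspeth.
That's Corvin and Harald — 2 in all.

2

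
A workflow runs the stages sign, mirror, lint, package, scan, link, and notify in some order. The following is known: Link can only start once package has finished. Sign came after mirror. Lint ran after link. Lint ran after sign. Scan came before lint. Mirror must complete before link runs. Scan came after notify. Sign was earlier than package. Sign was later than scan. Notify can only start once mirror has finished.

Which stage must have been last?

Every other stage has a chain of constraints placing it before lint, so lint is last.

lint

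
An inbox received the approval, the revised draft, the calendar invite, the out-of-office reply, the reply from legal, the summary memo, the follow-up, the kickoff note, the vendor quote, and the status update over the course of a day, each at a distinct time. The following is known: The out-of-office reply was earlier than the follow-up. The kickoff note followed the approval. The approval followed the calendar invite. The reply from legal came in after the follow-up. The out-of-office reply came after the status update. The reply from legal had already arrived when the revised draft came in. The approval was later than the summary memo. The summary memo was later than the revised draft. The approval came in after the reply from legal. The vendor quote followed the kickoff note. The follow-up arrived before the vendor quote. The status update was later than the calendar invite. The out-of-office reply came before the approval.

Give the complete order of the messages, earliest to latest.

the calendar invite, the status update, the out-of-office reply, the follow-up, the reply from legal, the revised draft, the summary memo, the approval, the kickoff note, the vendor quote

The constraints fix every adjacent pair, so only one ordering works:
the calendar invite → the status update → the out-of-office reply → the follow-up → the reply from legal → the revised draft → the summary memo → the approval → the kickoff note → the vendor quote.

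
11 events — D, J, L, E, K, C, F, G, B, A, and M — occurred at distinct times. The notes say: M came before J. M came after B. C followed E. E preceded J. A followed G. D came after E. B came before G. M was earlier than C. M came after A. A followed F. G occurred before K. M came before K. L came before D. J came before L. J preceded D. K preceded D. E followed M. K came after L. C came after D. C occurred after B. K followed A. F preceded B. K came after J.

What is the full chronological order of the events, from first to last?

F, B, G, A, M, E, J, L, K, D, C

The constraints fix every adjacent pair, so only one ordering works:
F → B → G → A → M → E → J → L → K → D → C.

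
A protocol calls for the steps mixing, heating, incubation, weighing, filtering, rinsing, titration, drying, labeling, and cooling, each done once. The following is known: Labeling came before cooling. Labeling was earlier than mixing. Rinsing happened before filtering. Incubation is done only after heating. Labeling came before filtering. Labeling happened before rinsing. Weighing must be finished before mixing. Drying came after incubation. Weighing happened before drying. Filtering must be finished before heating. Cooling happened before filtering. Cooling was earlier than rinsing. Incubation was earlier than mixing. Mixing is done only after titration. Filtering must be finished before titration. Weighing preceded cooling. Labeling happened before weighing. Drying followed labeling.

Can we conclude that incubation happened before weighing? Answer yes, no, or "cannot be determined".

Tracing the constraints gives weighing → cooling → filtering → heating → incubation, so weighing must come before incubation.
That means incubation cannot be before weighing.

no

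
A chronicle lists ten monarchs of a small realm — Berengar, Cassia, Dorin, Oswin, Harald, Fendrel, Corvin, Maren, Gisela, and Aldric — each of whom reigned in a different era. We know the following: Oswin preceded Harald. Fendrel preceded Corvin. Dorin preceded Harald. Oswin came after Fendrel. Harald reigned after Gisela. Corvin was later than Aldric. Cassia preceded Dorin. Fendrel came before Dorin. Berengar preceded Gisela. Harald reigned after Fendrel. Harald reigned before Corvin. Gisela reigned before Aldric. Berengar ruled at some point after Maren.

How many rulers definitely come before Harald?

Directly stated before Harald: Dorin, Fendrel, Gisela, and Oswin.
Berengar reaches Harald via Berengar → Gisela → Harald.
Cassia reaches Harald via Cassia → Dorin → Harald.
Maren reaches Harald via Maren → Berengar → Gisela → Harald.
That's Berengar, Cassia, Dorin, Fendrel, Gisela, Maren, and Oswin — 7 in all.

7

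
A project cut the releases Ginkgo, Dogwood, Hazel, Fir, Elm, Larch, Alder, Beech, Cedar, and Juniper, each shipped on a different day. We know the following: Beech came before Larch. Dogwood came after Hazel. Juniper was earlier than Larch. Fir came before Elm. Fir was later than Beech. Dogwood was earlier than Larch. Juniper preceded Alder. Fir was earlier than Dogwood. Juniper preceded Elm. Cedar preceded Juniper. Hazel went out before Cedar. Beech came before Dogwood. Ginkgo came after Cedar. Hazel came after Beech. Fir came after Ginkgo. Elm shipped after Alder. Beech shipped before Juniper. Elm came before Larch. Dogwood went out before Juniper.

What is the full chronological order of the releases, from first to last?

The constraints fix every adjacent pair, so only one ordering works:
Beech → Hazel → Cedar → Ginkgo → Fir → Dogwood → Juniper → Alder → Elm → Larch.

Beech, Hazel, Cedar, Ginkgo, Fir, Dogwood, Juniper, Alder, Elm, Larch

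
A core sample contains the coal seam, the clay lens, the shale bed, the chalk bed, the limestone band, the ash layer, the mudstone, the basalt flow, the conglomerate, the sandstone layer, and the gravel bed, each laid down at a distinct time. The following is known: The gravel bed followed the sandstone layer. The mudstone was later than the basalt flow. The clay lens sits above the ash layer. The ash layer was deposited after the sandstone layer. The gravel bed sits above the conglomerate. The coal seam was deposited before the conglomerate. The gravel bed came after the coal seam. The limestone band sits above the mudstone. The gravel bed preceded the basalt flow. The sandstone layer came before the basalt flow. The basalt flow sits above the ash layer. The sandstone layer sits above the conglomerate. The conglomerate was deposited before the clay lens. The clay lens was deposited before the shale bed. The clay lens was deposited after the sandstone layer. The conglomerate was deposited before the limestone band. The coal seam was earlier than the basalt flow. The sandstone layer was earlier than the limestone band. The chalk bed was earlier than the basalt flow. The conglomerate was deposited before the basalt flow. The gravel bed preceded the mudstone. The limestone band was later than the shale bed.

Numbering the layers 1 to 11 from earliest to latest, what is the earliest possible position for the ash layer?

4

The coal seam, the conglomerate, and the sandstone layer must all come before the ash layer — 3 forced predecessors.
Nothing else is forced ahead of the ash layer, so its earliest slot is position 3 + 1 = 4.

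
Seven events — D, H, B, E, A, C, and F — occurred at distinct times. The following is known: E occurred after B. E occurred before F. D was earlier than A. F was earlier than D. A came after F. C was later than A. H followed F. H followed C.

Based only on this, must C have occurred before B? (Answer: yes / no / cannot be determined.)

Tracing the constraints gives B → E → F → A → C, so B must come before C.
That means C cannot be before B.

no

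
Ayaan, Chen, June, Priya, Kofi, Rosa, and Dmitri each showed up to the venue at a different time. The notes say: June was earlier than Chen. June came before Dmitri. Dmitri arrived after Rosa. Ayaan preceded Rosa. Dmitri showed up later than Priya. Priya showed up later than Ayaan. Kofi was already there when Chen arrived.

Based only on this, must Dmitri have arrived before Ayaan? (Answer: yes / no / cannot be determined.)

Tracing the constraints gives Ayaan → Rosa → Dmitri, so Ayaan must come before Dmitri.
That means Dmitri cannot be before Ayaan.

no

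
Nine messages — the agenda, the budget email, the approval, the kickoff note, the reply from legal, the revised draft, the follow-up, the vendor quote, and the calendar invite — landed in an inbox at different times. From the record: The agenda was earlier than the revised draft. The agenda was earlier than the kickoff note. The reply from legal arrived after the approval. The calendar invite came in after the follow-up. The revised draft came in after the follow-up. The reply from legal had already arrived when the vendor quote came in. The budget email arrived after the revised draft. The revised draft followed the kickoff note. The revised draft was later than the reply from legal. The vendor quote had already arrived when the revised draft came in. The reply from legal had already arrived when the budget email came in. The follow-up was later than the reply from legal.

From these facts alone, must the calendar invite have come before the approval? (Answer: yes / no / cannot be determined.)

no

Tracing the constraints gives the approval → the reply from legal → the follow-up → the calendar invite, so the approval must come before the calendar invite.
That means the calendar invite cannot be before the approval.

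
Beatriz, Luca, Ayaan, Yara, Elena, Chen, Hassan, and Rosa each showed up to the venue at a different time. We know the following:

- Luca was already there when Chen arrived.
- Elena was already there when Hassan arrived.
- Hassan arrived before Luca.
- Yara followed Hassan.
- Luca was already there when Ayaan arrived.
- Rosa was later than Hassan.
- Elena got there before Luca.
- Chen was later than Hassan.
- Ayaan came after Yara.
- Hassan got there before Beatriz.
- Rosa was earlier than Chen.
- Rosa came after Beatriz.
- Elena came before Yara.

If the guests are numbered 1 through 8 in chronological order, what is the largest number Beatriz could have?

6

Beatriz must come before Chen and Rosa — 2 guests forced after them.
Everything else can be placed before Beatriz in some valid order, so Beatriz can sit as late as position 8 − 2 = 6.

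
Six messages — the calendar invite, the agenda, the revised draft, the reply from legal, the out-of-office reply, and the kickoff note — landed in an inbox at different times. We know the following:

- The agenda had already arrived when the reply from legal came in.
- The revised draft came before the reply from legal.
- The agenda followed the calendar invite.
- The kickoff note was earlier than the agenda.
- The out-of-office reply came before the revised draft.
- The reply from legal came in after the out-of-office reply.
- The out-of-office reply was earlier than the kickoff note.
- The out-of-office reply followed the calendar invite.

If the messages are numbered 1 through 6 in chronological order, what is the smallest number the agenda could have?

4

The calendar invite, the kickoff note, and the out-of-office reply must all come before the agenda — 3 forced predecessors.
Nothing else is forced ahead of the agenda, so its earliest slot is position 3 + 1 = 4.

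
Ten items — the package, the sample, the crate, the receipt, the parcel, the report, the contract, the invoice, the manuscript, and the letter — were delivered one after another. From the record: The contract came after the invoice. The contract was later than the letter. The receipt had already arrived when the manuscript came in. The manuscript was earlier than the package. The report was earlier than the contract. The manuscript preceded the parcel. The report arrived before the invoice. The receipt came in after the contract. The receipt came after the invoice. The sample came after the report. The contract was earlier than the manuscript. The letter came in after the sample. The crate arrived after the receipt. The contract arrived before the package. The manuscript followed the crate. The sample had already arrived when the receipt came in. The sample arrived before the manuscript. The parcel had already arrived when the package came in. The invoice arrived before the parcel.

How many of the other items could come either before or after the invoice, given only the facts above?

2

Forced before the invoice: the report; forced after the invoice: the contract, the crate, the manuscript, the package, the parcel, and the receipt.
That leaves the letter and the sample with no forced order relative to the invoice — 2.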